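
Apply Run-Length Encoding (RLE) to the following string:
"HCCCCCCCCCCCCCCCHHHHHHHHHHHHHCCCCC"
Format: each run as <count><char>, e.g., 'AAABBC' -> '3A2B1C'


Scanning runs left to right:
  i=0: run of 'H' x 1 -> '1H'
  i=1: run of 'C' x 15 -> '15C'
  i=16: run of 'H' x 13 -> '13H'
  i=29: run of 'C' x 5 -> '5C'

RLE = 1H15C13H5C


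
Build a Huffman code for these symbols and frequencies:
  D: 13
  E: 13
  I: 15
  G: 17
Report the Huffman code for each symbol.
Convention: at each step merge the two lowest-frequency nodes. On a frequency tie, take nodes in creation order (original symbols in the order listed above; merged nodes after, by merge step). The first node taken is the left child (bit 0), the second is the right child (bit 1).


Huffman tree construction:
Step 1: Merge D(13) + E(13) = 26
Step 2: Merge I(15) + G(17) = 32
Step 3: Merge (D+E)(26) + (I+G)(32) = 58
Read each symbol's code off the tree from the root (left child = 0, right child = 1).

Codes:
  D: 00 (length 2)
  E: 01 (length 2)
  I: 10 (length 2)
  G: 11 (length 2)
Average code length: 116/58 = 2.0000 bits/symbol


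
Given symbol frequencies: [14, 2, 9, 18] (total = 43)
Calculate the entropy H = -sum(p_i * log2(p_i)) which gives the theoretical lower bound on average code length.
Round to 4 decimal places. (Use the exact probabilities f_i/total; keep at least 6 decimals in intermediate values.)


Per-symbol terms -p_i * log2(p_i) with p_i = f_i/43:
  p = 14/43 = 0.325581: log2(p) = -1.618910, -p*log2(p) = 0.527087
  p = 2/43 = 0.046512: log2(p) = -4.426265, -p*log2(p) = 0.205873
  p = 9/43 = 0.209302: log2(p) = -2.256340, -p*log2(p) = 0.472257
  p = 18/43 = 0.418605: log2(p) = -1.256340, -p*log2(p) = 0.525910
H = 0.527087 + 0.205873 + 0.472257 + 0.525910 = 1.731127

H = 1.7311 bits/symbol


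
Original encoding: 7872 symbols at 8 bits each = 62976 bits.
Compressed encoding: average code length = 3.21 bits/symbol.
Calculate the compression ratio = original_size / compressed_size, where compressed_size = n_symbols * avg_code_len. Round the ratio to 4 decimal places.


original_size = n_symbols * orig_bits = 7872 * 8 = 62976 bits
compressed_size = n_symbols * avg_code_len = 7872 * 3.21 = 25269.12 bits
ratio = original_size / compressed_size = 62976 / 25269.12 = 2.4922

Compression ratio = 2.4922


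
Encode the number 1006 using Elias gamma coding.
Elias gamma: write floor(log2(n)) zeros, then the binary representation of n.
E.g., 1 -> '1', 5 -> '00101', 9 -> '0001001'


num_bits = floor(log2(1006)) + 1 = 10
leading_zeros = num_bits - 1 = 9
binary(1006) = 1111101110

Elias gamma(1006) = '000000000' + '1111101110' = 0000000001111101110 (19 bits)


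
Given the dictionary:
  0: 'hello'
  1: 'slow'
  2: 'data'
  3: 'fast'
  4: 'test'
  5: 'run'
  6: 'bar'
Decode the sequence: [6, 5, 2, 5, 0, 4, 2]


Look up each index in the dictionary:
  6 -> 'bar'
  5 -> 'run'
  2 -> 'data'
  5 -> 'run'
  0 -> 'hello'
  4 -> 'test'
  2 -> 'data'

Decoded: "bar run data run hello test data"


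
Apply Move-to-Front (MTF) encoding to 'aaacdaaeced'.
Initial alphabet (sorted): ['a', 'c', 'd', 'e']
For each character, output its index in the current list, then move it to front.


MTF encoding:
'a': index 0 in ['a', 'c', 'd', 'e'] -> ['a', 'c', 'd', 'e']
'a': index 0 in ['a', 'c', 'd', 'e'] -> ['a', 'c', 'd', 'e']
'a': index 0 in ['a', 'c', 'd', 'e'] -> ['a', 'c', 'd', 'e']
'c': index 1 in ['a', 'c', 'd', 'e'] -> ['c', 'a', 'd', 'e']
'd': index 2 in ['c', 'a', 'd', 'e'] -> ['d', 'c', 'a', 'e']
'a': index 2 in ['d', 'c', 'a', 'e'] -> ['a', 'd', 'c', 'e']
'a': index 0 in ['a', 'd', 'c', 'e'] -> ['a', 'd', 'c', 'e']
'e': index 3 in ['a', 'd', 'c', 'e'] -> ['e', 'a', 'd', 'c']
'c': index 3 in ['e', 'a', 'd', 'c'] -> ['c', 'e', 'a', 'd']
'e': index 1 in ['c', 'e', 'a', 'd'] -> ['e', 'c', 'a', 'd']
'd': index 3 in ['e', 'c', 'a', 'd'] -> ['d', 'e', 'c', 'a']


Output: [0, 0, 0, 1, 2, 2, 0, 3, 3, 1, 3]


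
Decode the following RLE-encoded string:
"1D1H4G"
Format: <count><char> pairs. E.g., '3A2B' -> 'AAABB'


Expanding each <count><char> pair:
  1D -> 'D'
  1H -> 'H'
  4G -> 'GGGG'

Decoded = DHGGGG


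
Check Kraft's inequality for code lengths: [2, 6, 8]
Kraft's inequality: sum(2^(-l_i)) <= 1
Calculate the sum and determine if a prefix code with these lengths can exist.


Sum = 2^(-2) + 2^(-6) + 2^(-8)
    = 0.25 + 0.015625 + 0.00390625
    = 69/256 = 0.26953125
Since 0.26953125 <= 1, Kraft's inequality IS satisfied.
A prefix code with these lengths CAN exist.

Kraft sum = 0.26953125. Satisfied.


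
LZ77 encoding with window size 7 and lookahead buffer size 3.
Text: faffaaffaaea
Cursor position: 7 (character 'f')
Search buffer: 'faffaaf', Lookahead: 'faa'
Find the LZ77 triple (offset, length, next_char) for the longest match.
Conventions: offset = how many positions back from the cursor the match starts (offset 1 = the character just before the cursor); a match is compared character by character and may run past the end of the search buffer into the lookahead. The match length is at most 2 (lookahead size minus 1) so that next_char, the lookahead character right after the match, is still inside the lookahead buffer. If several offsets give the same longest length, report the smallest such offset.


Try each offset into the search buffer:
  offset=1 (pos 6, char 'f'): match length 1
  offset=2 (pos 5, char 'a'): match length 0
  offset=3 (pos 4, char 'a'): match length 0
  offset=4 (pos 3, char 'f'): match length 2
  offset=5 (pos 2, char 'f'): match length 1
  offset=6 (pos 1, char 'a'): match length 0
  offset=7 (pos 0, char 'f'): match length 2
Longest match has length 2, found at offsets 4, 7; take the smallest, offset 4.
next_char = character at position 7 + 2 = 9 -> 'a'

Best match: offset=4, length=2 (matching 'fa' starting at position 3)
LZ77 triple: (4, 2, 'a')


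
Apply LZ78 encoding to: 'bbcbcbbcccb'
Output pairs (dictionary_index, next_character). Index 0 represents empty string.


LZ78 encoding steps:
Dictionary: {0: ''}
Step 1: w='' (idx 0), next='b' -> output (0, 'b'), add 'b' as idx 1
Step 2: w='b' (idx 1), next='c' -> output (1, 'c'), add 'bc' as idx 2
Step 3: w='bc' (idx 2), next='b' -> output (2, 'b'), add 'bcb' as idx 3
Step 4: w='bc' (idx 2), next='c' -> output (2, 'c'), add 'bcc' as idx 4
Step 5: w='' (idx 0), next='c' -> output (0, 'c'), add 'c' as idx 5
Step 6: w='b' (idx 1), end of input -> output (1, '')


Encoded: [(0, 'b'), (1, 'c'), (2, 'b'), (2, 'c'), (0, 'c'), (1, '')]


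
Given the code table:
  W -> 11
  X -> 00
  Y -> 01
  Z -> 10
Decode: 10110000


Decoding:
10 -> Z
11 -> W
00 -> X
00 -> X


Result: ZWXX


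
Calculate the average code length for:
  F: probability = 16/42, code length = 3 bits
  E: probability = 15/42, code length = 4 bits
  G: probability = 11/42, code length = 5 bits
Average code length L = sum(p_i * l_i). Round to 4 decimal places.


Weighted contributions p_i * l_i:
  F: (16/42) * 3 = 48/42
  E: (15/42) * 4 = 60/42
  G: (11/42) * 5 = 55/42
Sum = (48 + 60 + 55)/42 = 163/42

L = 163/42 = 3.8810 bits/symbol


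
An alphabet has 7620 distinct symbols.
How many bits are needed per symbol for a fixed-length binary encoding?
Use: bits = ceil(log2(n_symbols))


log2(7620) = 12.8956
Bracket: 2^12 = 4096 < 7620 <= 2^13 = 8192
So ceil(log2(7620)) = 13

bits = ceil(log2(7620)) = ceil(12.8956) = 13 bits


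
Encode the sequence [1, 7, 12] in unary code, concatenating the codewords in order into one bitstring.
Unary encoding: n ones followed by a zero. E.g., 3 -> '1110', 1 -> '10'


Encode each number as n ones followed by a terminating 0:
  1 -> 10 (2 bits)
  7 -> 11111110 (8 bits)
  12 -> 1111111111110 (13 bits)
Total length = 2 + 8 + 13 = 23 bits.

Unary([1, 7, 12]) = 10111111101111111111110 (23 bits)


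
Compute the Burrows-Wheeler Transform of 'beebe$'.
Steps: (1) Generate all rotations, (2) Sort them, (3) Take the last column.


Rotations (sorted):
  0: $beebe -> last char: e
  1: be$bee -> last char: e
  2: beebe$ -> last char: $
  3: e$beeb -> last char: b
  4: ebe$be -> last char: e
  5: eebe$b -> last char: b


BWT = ee$beb


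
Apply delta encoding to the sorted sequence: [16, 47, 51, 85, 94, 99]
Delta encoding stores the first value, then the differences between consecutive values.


First value: 16
Deltas:
  47 - 16 = 31
  51 - 47 = 4
  85 - 51 = 34
  94 - 85 = 9
  99 - 94 = 5


Delta encoded: [16, 31, 4, 34, 9, 5]


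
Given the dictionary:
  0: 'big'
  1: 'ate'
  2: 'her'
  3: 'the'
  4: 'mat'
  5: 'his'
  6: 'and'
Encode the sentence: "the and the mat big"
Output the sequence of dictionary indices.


Look up each word in the dictionary:
  'the' -> 3
  'and' -> 6
  'the' -> 3
  'mat' -> 4
  'big' -> 0

Encoded: [3, 6, 3, 4, 0]


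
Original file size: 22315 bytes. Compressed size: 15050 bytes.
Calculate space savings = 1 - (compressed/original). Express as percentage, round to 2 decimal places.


ratio = compressed/original = 15050/22315 = 0.674434
savings = 1 - ratio = 1 - 0.674434 = 0.325566
as a percentage: 0.325566 * 100 = 32.56%

Space savings = 1 - 15050/22315 = 32.56%


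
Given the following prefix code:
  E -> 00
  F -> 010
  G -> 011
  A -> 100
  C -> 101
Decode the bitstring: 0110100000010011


Decoding step by step:
Bits 011 -> G
Bits 010 -> F
Bits 00 -> E
Bits 00 -> E
Bits 010 -> F
Bits 011 -> G


Decoded message: GFEEFG


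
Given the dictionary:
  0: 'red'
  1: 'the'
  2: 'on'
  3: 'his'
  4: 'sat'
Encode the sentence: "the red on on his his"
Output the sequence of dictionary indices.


Look up each word in the dictionary:
  'the' -> 1
  'red' -> 0
  'on' -> 2
  'on' -> 2
  'his' -> 3
  'his' -> 3

Encoded: [1, 0, 2, 2, 3, 3]


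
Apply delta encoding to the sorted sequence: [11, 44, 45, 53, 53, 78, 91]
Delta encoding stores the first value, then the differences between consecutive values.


First value: 11
Deltas:
  44 - 11 = 33
  45 - 44 = 1
  53 - 45 = 8
  53 - 53 = 0
  78 - 53 = 25
  91 - 78 = 13


Delta encoded: [11, 33, 1, 8, 0, 25, 13]


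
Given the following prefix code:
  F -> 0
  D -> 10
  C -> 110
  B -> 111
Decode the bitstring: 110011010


Decoding step by step:
Bits 110 -> C
Bits 0 -> F
Bits 110 -> C
Bits 10 -> D


Decoded message: CFCD


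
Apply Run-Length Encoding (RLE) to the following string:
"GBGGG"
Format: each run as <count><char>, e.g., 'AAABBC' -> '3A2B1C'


Scanning runs left to right:
  i=0: run of 'G' x 1 -> '1G'
  i=1: run of 'B' x 1 -> '1B'
  i=2: run of 'G' x 3 -> '3G'

RLE = 1G1B3G


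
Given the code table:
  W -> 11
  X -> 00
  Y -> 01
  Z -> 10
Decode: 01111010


Decoding:
01 -> Y
11 -> W
10 -> Z
10 -> Z


Result: YWZZ


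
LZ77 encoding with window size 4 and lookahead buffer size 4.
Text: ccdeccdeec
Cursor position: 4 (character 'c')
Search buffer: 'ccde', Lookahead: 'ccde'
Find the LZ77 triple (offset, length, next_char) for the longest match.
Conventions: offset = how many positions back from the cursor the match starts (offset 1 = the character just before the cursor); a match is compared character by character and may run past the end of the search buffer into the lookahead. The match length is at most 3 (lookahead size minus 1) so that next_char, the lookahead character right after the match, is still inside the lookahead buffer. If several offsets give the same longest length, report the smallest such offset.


Try each offset into the search buffer:
  offset=1 (pos 3, char 'e'): match length 0
  offset=2 (pos 2, char 'd'): match length 0
  offset=3 (pos 1, char 'c'): match length 1
  offset=4 (pos 0, char 'c'): match length 3
Longest match has length 3 at offset 4.
next_char = character at position 4 + 3 = 7 -> 'e'

Best match: offset=4, length=3 (matching 'ccd' starting at position 0)
LZ77 triple: (4, 3, 'e')


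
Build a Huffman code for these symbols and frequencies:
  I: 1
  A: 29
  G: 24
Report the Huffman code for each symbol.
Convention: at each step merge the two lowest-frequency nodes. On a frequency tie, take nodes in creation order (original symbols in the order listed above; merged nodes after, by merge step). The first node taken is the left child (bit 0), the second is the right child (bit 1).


Huffman tree construction:
Step 1: Merge I(1) + G(24) = 25
Step 2: Merge (I+G)(25) + A(29) = 54
Read each symbol's code off the tree from the root (left child = 0, right child = 1).

Codes:
  I: 00 (length 2)
  A: 1 (length 1)
  G: 01 (length 2)
Average code length: 79/54 = 1.4630 bits/symbol


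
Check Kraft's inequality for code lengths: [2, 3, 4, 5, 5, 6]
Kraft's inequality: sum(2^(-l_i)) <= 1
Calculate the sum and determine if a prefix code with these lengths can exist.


Sum = 2^(-2) + 2^(-3) + 2^(-4) + 2^(-5) + 2^(-5) + 2^(-6)
    = 0.25 + 0.125 + 0.0625 + 0.03125 + 0.03125 + 0.015625
    = 33/64 = 0.515625
Since 0.515625 <= 1, Kraft's inequality IS satisfied.
A prefix code with these lengths CAN exist.

Kraft sum = 0.515625. Satisfied.


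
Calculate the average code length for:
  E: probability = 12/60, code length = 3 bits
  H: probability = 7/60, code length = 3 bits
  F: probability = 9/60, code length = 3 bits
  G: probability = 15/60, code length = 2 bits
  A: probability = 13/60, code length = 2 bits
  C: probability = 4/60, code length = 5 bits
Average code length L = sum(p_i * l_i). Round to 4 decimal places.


Weighted contributions p_i * l_i:
  E: (12/60) * 3 = 36/60
  H: (7/60) * 3 = 21/60
  F: (9/60) * 3 = 27/60
  G: (15/60) * 2 = 30/60
  A: (13/60) * 2 = 26/60
  C: (4/60) * 5 = 20/60
Sum = (36 + 21 + 27 + 30 + 26 + 20)/60 = 160/60

L = 160/60 = 2.6667 bits/symbol


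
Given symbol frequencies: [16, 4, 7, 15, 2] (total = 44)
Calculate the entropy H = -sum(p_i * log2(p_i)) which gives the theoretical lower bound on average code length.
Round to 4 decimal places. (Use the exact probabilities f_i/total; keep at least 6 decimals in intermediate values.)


Per-symbol terms -p_i * log2(p_i) with p_i = f_i/44:
  p = 16/44 = 0.363636: log2(p) = -1.459432, -p*log2(p) = 0.530702
  p = 4/44 = 0.090909: log2(p) = -3.459432, -p*log2(p) = 0.314494
  p = 7/44 = 0.159091: log2(p) = -2.652077, -p*log2(p) = 0.421921
  p = 15/44 = 0.340909: log2(p) = -1.552541, -p*log2(p) = 0.529275
  p = 2/44 = 0.045455: log2(p) = -4.459432, -p*log2(p) = 0.202701
H = 0.530702 + 0.314494 + 0.421921 + 0.529275 + 0.202701 = 1.999093

H = 1.9991 bits/symbol


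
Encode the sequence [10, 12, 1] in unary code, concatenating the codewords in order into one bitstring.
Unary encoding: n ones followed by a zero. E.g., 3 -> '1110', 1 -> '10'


Encode each number as n ones followed by a terminating 0:
  10 -> 11111111110 (11 bits)
  12 -> 1111111111110 (13 bits)
  1 -> 10 (2 bits)
Total length = 11 + 13 + 2 = 26 bits.

Unary([10, 12, 1]) = 11111111110111111111111010 (26 bits)


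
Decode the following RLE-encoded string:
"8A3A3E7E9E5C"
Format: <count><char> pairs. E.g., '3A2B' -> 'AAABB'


Expanding each <count><char> pair:
  8A -> 'AAAAAAAA'
  3A -> 'AAA'
  3E -> 'EEE'
  7E -> 'EEEEEEE'
  9E -> 'EEEEEEEEE'
  5C -> 'CCCCC'

Decoded = AAAAAAAAAAAEEEEEEEEEEEEEEEEEEECCCCC


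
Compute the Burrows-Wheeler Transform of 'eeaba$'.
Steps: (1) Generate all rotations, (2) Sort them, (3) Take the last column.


Rotations (sorted):
  0: $eeaba -> last char: a
  1: a$eeab -> last char: b
  2: aba$ee -> last char: e
  3: ba$eea -> last char: a
  4: eaba$e -> last char: e
  5: eeaba$ -> last char: $


BWT = abeae$


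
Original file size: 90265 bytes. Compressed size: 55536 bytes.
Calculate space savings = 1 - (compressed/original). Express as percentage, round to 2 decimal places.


ratio = compressed/original = 55536/90265 = 0.615255
savings = 1 - ratio = 1 - 0.615255 = 0.384745
as a percentage: 0.384745 * 100 = 38.47%

Space savings = 1 - 55536/90265 = 38.47%


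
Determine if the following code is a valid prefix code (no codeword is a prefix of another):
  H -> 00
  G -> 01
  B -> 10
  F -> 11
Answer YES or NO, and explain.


Checking each pair (does one codeword prefix another?):
  H='00' vs G='01': no prefix
  H='00' vs B='10': no prefix
  H='00' vs F='11': no prefix
  G='01' vs H='00': no prefix
  G='01' vs B='10': no prefix
  G='01' vs F='11': no prefix
  B='10' vs H='00': no prefix
  B='10' vs G='01': no prefix
  B='10' vs F='11': no prefix
  F='11' vs H='00': no prefix
  F='11' vs G='01': no prefix
  F='11' vs B='10': no prefix
No violation found over all pairs.

YES -- this is a valid prefix code. No codeword is a prefix of any other codeword.


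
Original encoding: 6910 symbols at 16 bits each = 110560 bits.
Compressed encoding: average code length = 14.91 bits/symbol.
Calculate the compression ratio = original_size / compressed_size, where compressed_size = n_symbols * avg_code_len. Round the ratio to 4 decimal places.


original_size = n_symbols * orig_bits = 6910 * 16 = 110560 bits
compressed_size = n_symbols * avg_code_len = 6910 * 14.91 = 103028.1 bits
ratio = original_size / compressed_size = 110560 / 103028.1 = 1.0731

Compression ratio = 1.0731


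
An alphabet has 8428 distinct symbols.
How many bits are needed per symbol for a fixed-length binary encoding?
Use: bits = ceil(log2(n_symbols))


log2(8428) = 13.041
Bracket: 2^13 = 8192 < 8428 <= 2^14 = 16384
So ceil(log2(8428)) = 14

bits = ceil(log2(8428)) = ceil(13.041) = 14 bits


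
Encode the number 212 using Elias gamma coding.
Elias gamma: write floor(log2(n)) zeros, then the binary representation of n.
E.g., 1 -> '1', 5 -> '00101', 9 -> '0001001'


num_bits = floor(log2(212)) + 1 = 8
leading_zeros = num_bits - 1 = 7
binary(212) = 11010100

Elias gamma(212) = '0000000' + '11010100' = 000000011010100 (15 bits)


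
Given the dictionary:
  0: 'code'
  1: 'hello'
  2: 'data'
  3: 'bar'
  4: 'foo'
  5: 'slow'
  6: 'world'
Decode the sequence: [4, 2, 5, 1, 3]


Look up each index in the dictionary:
  4 -> 'foo'
  2 -> 'data'
  5 -> 'slow'
  1 -> 'hello'
  3 -> 'bar'

Decoded: "foo data slow hello bar"


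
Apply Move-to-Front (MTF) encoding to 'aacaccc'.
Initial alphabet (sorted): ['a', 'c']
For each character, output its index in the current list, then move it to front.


MTF encoding:
'a': index 0 in ['a', 'c'] -> ['a', 'c']
'a': index 0 in ['a', 'c'] -> ['a', 'c']
'c': index 1 in ['a', 'c'] -> ['c', 'a']
'a': index 1 in ['c', 'a'] -> ['a', 'c']
'c': index 1 in ['a', 'c'] -> ['c', 'a']
'c': index 0 in ['c', 'a'] -> ['c', 'a']
'c': index 0 in ['c', 'a'] -> ['c', 'a']


Output: [0, 0, 1, 1, 1, 0, 0]


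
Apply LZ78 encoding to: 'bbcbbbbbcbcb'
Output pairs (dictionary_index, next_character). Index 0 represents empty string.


LZ78 encoding steps:
Dictionary: {0: ''}
Step 1: w='' (idx 0), next='b' -> output (0, 'b'), add 'b' as idx 1
Step 2: w='b' (idx 1), next='c' -> output (1, 'c'), add 'bc' as idx 2
Step 3: w='b' (idx 1), next='b' -> output (1, 'b'), add 'bb' as idx 3
Step 4: w='bb' (idx 3), next='b' -> output (3, 'b'), add 'bbb' as idx 4
Step 5: w='' (idx 0), next='c' -> output (0, 'c'), add 'c' as idx 5
Step 6: w='bc' (idx 2), next='b' -> output (2, 'b'), add 'bcb' as idx 6


Encoded: [(0, 'b'), (1, 'c'), (1, 'b'), (3, 'b'), (0, 'c'), (2, 'b')]


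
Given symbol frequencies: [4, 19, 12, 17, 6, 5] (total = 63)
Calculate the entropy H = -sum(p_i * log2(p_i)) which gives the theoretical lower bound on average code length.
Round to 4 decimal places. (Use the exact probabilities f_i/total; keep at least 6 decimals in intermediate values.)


Per-symbol terms -p_i * log2(p_i) with p_i = f_i/63:
  p = 4/63 = 0.063492: log2(p) = -3.977280, -p*log2(p) = 0.252526
  p = 19/63 = 0.301587: log2(p) = -1.729352, -p*log2(p) = 0.521551
  p = 12/63 = 0.190476: log2(p) = -2.392317, -p*log2(p) = 0.455680
  p = 17/63 = 0.269841: log2(p) = -1.889817, -p*log2(p) = 0.509951
  p = 6/63 = 0.095238: log2(p) = -3.392317, -p*log2(p) = 0.323078
  p = 5/63 = 0.079365: log2(p) = -3.655352, -p*log2(p) = 0.290107
H = 0.252526 + 0.521551 + 0.455680 + 0.509951 + 0.323078 + 0.290107 = 2.352893

H = 2.3529 bits/symbol


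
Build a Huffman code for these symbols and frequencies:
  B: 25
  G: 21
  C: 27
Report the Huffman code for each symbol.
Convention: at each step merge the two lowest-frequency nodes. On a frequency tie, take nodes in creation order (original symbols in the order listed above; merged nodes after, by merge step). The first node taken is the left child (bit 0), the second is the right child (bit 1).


Huffman tree construction:
Step 1: Merge G(21) + B(25) = 46
Step 2: Merge C(27) + (G+B)(46) = 73
Read each symbol's code off the tree from the root (left child = 0, right child = 1).

Codes:
  B: 11 (length 2)
  G: 10 (length 2)
  C: 0 (length 1)
Average code length: 119/73 = 1.6301 bits/symbol


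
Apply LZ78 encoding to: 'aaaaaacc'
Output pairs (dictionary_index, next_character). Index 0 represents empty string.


LZ78 encoding steps:
Dictionary: {0: ''}
Step 1: w='' (idx 0), next='a' -> output (0, 'a'), add 'a' as idx 1
Step 2: w='a' (idx 1), next='a' -> output (1, 'a'), add 'aa' as idx 2
Step 3: w='aa' (idx 2), next='a' -> output (2, 'a'), add 'aaa' as idx 3
Step 4: w='' (idx 0), next='c' -> output (0, 'c'), add 'c' as idx 4
Step 5: w='c' (idx 4), end of input -> output (4, '')


Encoded: [(0, 'a'), (1, 'a'), (2, 'a'), (0, 'c'), (4, '')]


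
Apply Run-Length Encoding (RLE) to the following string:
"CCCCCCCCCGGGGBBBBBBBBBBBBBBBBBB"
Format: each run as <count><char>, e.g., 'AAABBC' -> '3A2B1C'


Scanning runs left to right:
  i=0: run of 'C' x 9 -> '9C'
  i=9: run of 'G' x 4 -> '4G'
  i=13: run of 'B' x 18 -> '18B'

RLE = 9C4G18B


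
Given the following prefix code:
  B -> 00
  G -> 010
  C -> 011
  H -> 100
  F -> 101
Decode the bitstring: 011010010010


Decoding step by step:
Bits 011 -> C
Bits 010 -> G
Bits 010 -> G
Bits 010 -> G


Decoded message: CGGG


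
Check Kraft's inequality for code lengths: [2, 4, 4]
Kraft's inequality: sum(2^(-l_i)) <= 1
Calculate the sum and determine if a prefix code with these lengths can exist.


Sum = 2^(-2) + 2^(-4) + 2^(-4)
    = 0.25 + 0.0625 + 0.0625
    = 6/16 = 0.375
Since 0.375 <= 1, Kraft's inequality IS satisfied.
A prefix code with these lengths CAN exist.

Kraft sum = 0.375. Satisfied.


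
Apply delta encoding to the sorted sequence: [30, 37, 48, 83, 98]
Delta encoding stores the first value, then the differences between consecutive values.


First value: 30
Deltas:
  37 - 30 = 7
  48 - 37 = 11
  83 - 48 = 35
  98 - 83 = 15


Delta encoded: [30, 7, 11, 35, 15]


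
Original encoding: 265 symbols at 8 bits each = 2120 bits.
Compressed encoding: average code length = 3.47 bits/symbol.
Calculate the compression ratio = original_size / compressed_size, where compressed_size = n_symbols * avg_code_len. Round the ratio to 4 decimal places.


original_size = n_symbols * orig_bits = 265 * 8 = 2120 bits
compressed_size = n_symbols * avg_code_len = 265 * 3.47 = 919.55 bits
ratio = original_size / compressed_size = 2120 / 919.55 = 2.3055

Compression ratio = 2.3055


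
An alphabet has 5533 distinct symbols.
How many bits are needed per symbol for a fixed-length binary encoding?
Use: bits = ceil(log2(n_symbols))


log2(5533) = 12.4338
Bracket: 2^12 = 4096 < 5533 <= 2^13 = 8192
So ceil(log2(5533)) = 13

bits = ceil(log2(5533)) = ceil(12.4338) = 13 bits


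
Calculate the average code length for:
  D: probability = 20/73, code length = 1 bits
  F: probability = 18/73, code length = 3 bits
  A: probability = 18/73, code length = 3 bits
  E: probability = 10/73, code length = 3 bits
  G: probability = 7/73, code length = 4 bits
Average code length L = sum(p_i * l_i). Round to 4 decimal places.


Weighted contributions p_i * l_i:
  D: (20/73) * 1 = 20/73
  F: (18/73) * 3 = 54/73
  A: (18/73) * 3 = 54/73
  E: (10/73) * 3 = 30/73
  G: (7/73) * 4 = 28/73
Sum = (20 + 54 + 54 + 30 + 28)/73 = 186/73

L = 186/73 = 2.5479 bits/symbol


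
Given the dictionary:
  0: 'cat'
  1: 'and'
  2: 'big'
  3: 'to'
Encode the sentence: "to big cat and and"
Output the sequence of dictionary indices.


Look up each word in the dictionary:
  'to' -> 3
  'big' -> 2
  'cat' -> 0
  'and' -> 1
  'and' -> 1

Encoded: [3, 2, 0, 1, 1]


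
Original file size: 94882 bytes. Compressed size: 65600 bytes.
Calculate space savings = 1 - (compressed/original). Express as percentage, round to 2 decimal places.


ratio = compressed/original = 65600/94882 = 0.691385
savings = 1 - ratio = 1 - 0.691385 = 0.308615
as a percentage: 0.308615 * 100 = 30.86%

Space savings = 1 - 65600/94882 = 30.86%


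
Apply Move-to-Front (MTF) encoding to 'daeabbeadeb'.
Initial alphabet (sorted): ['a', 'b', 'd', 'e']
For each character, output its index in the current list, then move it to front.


MTF encoding:
'd': index 2 in ['a', 'b', 'd', 'e'] -> ['d', 'a', 'b', 'e']
'a': index 1 in ['d', 'a', 'b', 'e'] -> ['a', 'd', 'b', 'e']
'e': index 3 in ['a', 'd', 'b', 'e'] -> ['e', 'a', 'd', 'b']
'a': index 1 in ['e', 'a', 'd', 'b'] -> ['a', 'e', 'd', 'b']
'b': index 3 in ['a', 'e', 'd', 'b'] -> ['b', 'a', 'e', 'd']
'b': index 0 in ['b', 'a', 'e', 'd'] -> ['b', 'a', 'e', 'd']
'e': index 2 in ['b', 'a', 'e', 'd'] -> ['e', 'b', 'a', 'd']
'a': index 2 in ['e', 'b', 'a', 'd'] -> ['a', 'e', 'b', 'd']
'd': index 3 in ['a', 'e', 'b', 'd'] -> ['d', 'a', 'e', 'b']
'e': index 2 in ['d', 'a', 'e', 'b'] -> ['e', 'd', 'a', 'b']
'b': index 3 in ['e', 'd', 'a', 'b'] -> ['b', 'e', 'd', 'a']


Output: [2, 1, 3, 1, 3, 0, 2, 2, 3, 2, 3]


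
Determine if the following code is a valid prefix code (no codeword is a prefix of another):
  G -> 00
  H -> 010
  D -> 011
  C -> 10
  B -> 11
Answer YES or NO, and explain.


Checking each pair (does one codeword prefix another?):
  G='00' vs H='010': no prefix
  G='00' vs D='011': no prefix
  G='00' vs C='10': no prefix
  G='00' vs B='11': no prefix
  H='010' vs G='00': no prefix
  H='010' vs D='011': no prefix
  H='010' vs C='10': no prefix
  H='010' vs B='11': no prefix
  D='011' vs G='00': no prefix
  D='011' vs H='010': no prefix
  D='011' vs C='10': no prefix
  D='011' vs B='11': no prefix
  C='10' vs G='00': no prefix
  C='10' vs H='010': no prefix
  C='10' vs D='011': no prefix
  C='10' vs B='11': no prefix
  B='11' vs G='00': no prefix
  B='11' vs H='010': no prefix
  B='11' vs D='011': no prefix
  B='11' vs C='10': no prefix
No violation found over all pairs.

YES -- this is a valid prefix code. No codeword is a prefix of any other codeword.


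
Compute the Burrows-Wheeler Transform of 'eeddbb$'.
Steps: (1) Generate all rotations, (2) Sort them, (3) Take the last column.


Rotations (sorted):
  0: $eeddbb -> last char: b
  1: b$eeddb -> last char: b
  2: bb$eedd -> last char: d
  3: dbb$eed -> last char: d
  4: ddbb$ee -> last char: e
  5: eddbb$e -> last char: e
  6: eeddbb$ -> last char: $


BWT = bbddee$


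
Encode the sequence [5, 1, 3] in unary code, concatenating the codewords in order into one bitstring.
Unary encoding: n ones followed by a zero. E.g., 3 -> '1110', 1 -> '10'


Encode each number as n ones followed by a terminating 0:
  5 -> 111110 (6 bits)
  1 -> 10 (2 bits)
  3 -> 1110 (4 bits)
Total length = 6 + 2 + 4 = 12 bits.

Unary([5, 1, 3]) = 111110101110 (12 bits)


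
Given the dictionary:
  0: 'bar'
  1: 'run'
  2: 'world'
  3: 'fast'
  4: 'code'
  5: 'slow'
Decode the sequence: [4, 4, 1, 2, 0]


Look up each index in the dictionary:
  4 -> 'code'
  4 -> 'code'
  1 -> 'run'
  2 -> 'world'
  0 -> 'bar'

Decoded: "code code run world bar"


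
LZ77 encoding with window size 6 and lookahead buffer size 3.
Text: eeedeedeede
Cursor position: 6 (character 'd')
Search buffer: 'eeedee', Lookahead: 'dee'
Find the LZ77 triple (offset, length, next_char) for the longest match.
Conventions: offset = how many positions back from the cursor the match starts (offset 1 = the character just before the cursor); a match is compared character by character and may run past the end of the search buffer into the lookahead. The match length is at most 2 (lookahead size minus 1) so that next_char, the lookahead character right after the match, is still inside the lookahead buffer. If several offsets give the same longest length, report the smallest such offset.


Try each offset into the search buffer:
  offset=1 (pos 5, char 'e'): match length 0
  offset=2 (pos 4, char 'e'): match length 0
  offset=3 (pos 3, char 'd'): match length 2
  offset=4 (pos 2, char 'e'): match length 0
  offset=5 (pos 1, char 'e'): match length 0
  offset=6 (pos 0, char 'e'): match length 0
Longest match has length 2 at offset 3.
next_char = character at position 6 + 2 = 8 -> 'e'

Best match: offset=3, length=2 (matching 'de' starting at position 3)
LZ77 triple: (3, 2, 'e')


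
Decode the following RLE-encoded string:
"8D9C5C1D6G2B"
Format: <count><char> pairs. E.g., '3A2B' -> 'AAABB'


Expanding each <count><char> pair:
  8D -> 'DDDDDDDD'
  9C -> 'CCCCCCCCC'
  5C -> 'CCCCC'
  1D -> 'D'
  6G -> 'GGGGGG'
  2B -> 'BB'

Decoded = DDDDDDDDCCCCCCCCCCCCCCDGGGGGGBB


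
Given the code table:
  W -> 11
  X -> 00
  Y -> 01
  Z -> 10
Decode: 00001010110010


Decoding:
00 -> X
00 -> X
10 -> Z
10 -> Z
11 -> W
00 -> X
10 -> Z


Result: XXZZWXZ


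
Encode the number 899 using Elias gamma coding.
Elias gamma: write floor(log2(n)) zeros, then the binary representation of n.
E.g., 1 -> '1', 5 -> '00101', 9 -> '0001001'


num_bits = floor(log2(899)) + 1 = 10
leading_zeros = num_bits - 1 = 9
binary(899) = 1110000011

Elias gamma(899) = '000000000' + '1110000011' = 0000000001110000011 (19 bits)


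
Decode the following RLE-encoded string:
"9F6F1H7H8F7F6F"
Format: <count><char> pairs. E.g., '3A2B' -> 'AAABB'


Expanding each <count><char> pair:
  9F -> 'FFFFFFFFF'
  6F -> 'FFFFFF'
  1H -> 'H'
  7H -> 'HHHHHHH'
  8F -> 'FFFFFFFF'
  7F -> 'FFFFFFF'
  6F -> 'FFFFFF'

Decoded = FFFFFFFFFFFFFFFHHHHHHHHFFFFFFFFFFFFFFFFFFFFF


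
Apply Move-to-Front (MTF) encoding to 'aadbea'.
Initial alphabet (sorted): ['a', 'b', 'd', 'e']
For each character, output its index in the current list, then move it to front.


MTF encoding:
'a': index 0 in ['a', 'b', 'd', 'e'] -> ['a', 'b', 'd', 'e']
'a': index 0 in ['a', 'b', 'd', 'e'] -> ['a', 'b', 'd', 'e']
'd': index 2 in ['a', 'b', 'd', 'e'] -> ['d', 'a', 'b', 'e']
'b': index 2 in ['d', 'a', 'b', 'e'] -> ['b', 'd', 'a', 'e']
'e': index 3 in ['b', 'd', 'a', 'e'] -> ['e', 'b', 'd', 'a']
'a': index 3 in ['e', 'b', 'd', 'a'] -> ['a', 'e', 'b', 'd']


Output: [0, 0, 2, 2, 3, 3]


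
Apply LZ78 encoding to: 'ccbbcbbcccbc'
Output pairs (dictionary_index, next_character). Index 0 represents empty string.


LZ78 encoding steps:
Dictionary: {0: ''}
Step 1: w='' (idx 0), next='c' -> output (0, 'c'), add 'c' as idx 1
Step 2: w='c' (idx 1), next='b' -> output (1, 'b'), add 'cb' as idx 2
Step 3: w='' (idx 0), next='b' -> output (0, 'b'), add 'b' as idx 3
Step 4: w='cb' (idx 2), next='b' -> output (2, 'b'), add 'cbb' as idx 4
Step 5: w='c' (idx 1), next='c' -> output (1, 'c'), add 'cc' as idx 5
Step 6: w='cb' (idx 2), next='c' -> output (2, 'c'), add 'cbc' as idx 6


Encoded: [(0, 'c'), (1, 'b'), (0, 'b'), (2, 'b'), (1, 'c'), (2, 'c')]


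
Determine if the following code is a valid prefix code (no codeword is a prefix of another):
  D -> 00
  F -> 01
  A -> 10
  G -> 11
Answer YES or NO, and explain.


Checking each pair (does one codeword prefix another?):
  D='00' vs F='01': no prefix
  D='00' vs A='10': no prefix
  D='00' vs G='11': no prefix
  F='01' vs D='00': no prefix
  F='01' vs A='10': no prefix
  F='01' vs G='11': no prefix
  A='10' vs D='00': no prefix
  A='10' vs F='01': no prefix
  A='10' vs G='11': no prefix
  G='11' vs D='00': no prefix
  G='11' vs F='01': no prefix
  G='11' vs A='10': no prefix
No violation found over all pairs.

YES -- this is a valid prefix code. No codeword is a prefix of any other codeword.


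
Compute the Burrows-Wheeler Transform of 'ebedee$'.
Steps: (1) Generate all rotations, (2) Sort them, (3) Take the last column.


Rotations (sorted):
  0: $ebedee -> last char: e
  1: bedee$e -> last char: e
  2: dee$ebe -> last char: e
  3: e$ebede -> last char: e
  4: ebedee$ -> last char: $
  5: edee$eb -> last char: b
  6: ee$ebed -> last char: d


BWT = eeee$bd


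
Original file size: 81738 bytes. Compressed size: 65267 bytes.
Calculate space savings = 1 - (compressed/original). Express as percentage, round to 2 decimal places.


ratio = compressed/original = 65267/81738 = 0.79849
savings = 1 - ratio = 1 - 0.79849 = 0.20151
as a percentage: 0.20151 * 100 = 20.15%

Space savings = 1 - 65267/81738 = 20.15%


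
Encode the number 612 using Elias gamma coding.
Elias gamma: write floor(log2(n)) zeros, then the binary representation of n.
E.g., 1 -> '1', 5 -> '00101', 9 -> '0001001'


num_bits = floor(log2(612)) + 1 = 10
leading_zeros = num_bits - 1 = 9
binary(612) = 1001100100

Elias gamma(612) = '000000000' + '1001100100' = 0000000001001100100 (19 bits)


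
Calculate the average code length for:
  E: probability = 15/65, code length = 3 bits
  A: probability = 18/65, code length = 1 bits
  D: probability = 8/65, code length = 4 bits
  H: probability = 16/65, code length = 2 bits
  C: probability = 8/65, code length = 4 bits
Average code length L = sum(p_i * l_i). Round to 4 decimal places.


Weighted contributions p_i * l_i:
  E: (15/65) * 3 = 45/65
  A: (18/65) * 1 = 18/65
  D: (8/65) * 4 = 32/65
  H: (16/65) * 2 = 32/65
  C: (8/65) * 4 = 32/65
Sum = (45 + 18 + 32 + 32 + 32)/65 = 159/65

L = 159/65 = 2.4462 bits/symbol


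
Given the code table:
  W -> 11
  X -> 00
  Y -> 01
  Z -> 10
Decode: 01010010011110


Decoding:
01 -> Y
01 -> Y
00 -> X
10 -> Z
01 -> Y
11 -> W
10 -> Z


Result: YYXZYWZ


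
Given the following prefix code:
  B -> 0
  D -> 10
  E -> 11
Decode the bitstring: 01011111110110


Decoding step by step:
Bits 0 -> B
Bits 10 -> D
Bits 11 -> E
Bits 11 -> E
Bits 11 -> E
Bits 10 -> D
Bits 11 -> E
Bits 0 -> B


Decoded message: BDEEEDEB


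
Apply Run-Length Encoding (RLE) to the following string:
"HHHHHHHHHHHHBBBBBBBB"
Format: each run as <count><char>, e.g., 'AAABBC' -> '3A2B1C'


Scanning runs left to right:
  i=0: run of 'H' x 12 -> '12H'
  i=12: run of 'B' x 8 -> '8B'

RLE = 12H8B


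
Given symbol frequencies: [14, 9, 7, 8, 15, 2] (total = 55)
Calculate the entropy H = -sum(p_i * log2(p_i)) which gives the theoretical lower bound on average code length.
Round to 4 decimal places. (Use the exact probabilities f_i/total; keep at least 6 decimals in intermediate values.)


Per-symbol terms -p_i * log2(p_i) with p_i = f_i/55:
  p = 14/55 = 0.254545: log2(p) = -1.974005, -p*log2(p) = 0.502474
  p = 9/55 = 0.163636: log2(p) = -2.611435, -p*log2(p) = 0.427326
  p = 7/55 = 0.127273: log2(p) = -2.974005, -p*log2(p) = 0.378510
  p = 8/55 = 0.145455: log2(p) = -2.781360, -p*log2(p) = 0.404561
  p = 15/55 = 0.272727: log2(p) = -1.874469, -p*log2(p) = 0.511219
  p = 2/55 = 0.036364: log2(p) = -4.781360, -p*log2(p) = 0.173868
H = 0.502474 + 0.427326 + 0.378510 + 0.404561 + 0.511219 + 0.173868 = 2.397958

H = 2.398 bits/symbol


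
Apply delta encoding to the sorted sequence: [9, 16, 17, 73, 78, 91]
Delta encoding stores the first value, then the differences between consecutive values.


First value: 9
Deltas:
  16 - 9 = 7
  17 - 16 = 1
  73 - 17 = 56
  78 - 73 = 5
  91 - 78 = 13


Delta encoded: [9, 7, 1, 56, 5, 13]


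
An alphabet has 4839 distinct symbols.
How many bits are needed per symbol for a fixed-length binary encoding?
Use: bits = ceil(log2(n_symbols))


log2(4839) = 12.2405
Bracket: 2^12 = 4096 < 4839 <= 2^13 = 8192
So ceil(log2(4839)) = 13

bits = ceil(log2(4839)) = ceil(12.2405) = 13 bits


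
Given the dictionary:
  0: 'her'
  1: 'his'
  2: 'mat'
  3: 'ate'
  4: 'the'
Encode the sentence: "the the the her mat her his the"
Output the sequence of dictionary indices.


Look up each word in the dictionary:
  'the' -> 4
  'the' -> 4
  'the' -> 4
  'her' -> 0
  'mat' -> 2
  'her' -> 0
  'his' -> 1
  'the' -> 4

Encoded: [4, 4, 4, 0, 2, 0, 1, 4]


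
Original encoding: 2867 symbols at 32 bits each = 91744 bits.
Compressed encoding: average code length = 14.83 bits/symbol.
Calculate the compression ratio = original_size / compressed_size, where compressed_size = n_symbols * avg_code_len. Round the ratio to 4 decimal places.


original_size = n_symbols * orig_bits = 2867 * 32 = 91744 bits
compressed_size = n_symbols * avg_code_len = 2867 * 14.83 = 42517.61 bits
ratio = original_size / compressed_size = 91744 / 42517.61 = 2.1578

Compression ratio = 2.1578


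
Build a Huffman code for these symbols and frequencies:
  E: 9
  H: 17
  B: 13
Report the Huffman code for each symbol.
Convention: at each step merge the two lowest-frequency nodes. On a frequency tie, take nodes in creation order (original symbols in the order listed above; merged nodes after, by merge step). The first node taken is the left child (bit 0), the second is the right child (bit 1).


Huffman tree construction:
Step 1: Merge E(9) + B(13) = 22
Step 2: Merge H(17) + (E+B)(22) = 39
Read each symbol's code off the tree from the root (left child = 0, right child = 1).

Codes:
  E: 10 (length 2)
  H: 0 (length 1)
  B: 11 (length 2)
Average code length: 61/39 = 1.5641 bits/symbol


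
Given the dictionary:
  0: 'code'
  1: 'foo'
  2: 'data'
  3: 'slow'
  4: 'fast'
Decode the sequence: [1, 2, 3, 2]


Look up each index in the dictionary:
  1 -> 'foo'
  2 -> 'data'
  3 -> 'slow'
  2 -> 'data'

Decoded: "foo data slow data"


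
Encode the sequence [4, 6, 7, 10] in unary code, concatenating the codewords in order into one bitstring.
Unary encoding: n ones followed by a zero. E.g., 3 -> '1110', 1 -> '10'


Encode each number as n ones followed by a terminating 0:
  4 -> 11110 (5 bits)
  6 -> 1111110 (7 bits)
  7 -> 11111110 (8 bits)
  10 -> 11111111110 (11 bits)
Total length = 5 + 7 + 8 + 11 = 31 bits.

Unary([4, 6, 7, 10]) = 1111011111101111111011111111110 (31 bits)


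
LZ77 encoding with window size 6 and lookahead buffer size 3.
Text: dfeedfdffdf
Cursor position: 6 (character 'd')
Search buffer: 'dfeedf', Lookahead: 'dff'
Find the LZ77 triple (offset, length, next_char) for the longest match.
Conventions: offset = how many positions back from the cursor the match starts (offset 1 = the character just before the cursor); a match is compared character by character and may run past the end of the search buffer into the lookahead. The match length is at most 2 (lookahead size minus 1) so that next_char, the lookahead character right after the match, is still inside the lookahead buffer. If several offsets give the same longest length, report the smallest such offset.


Try each offset into the search buffer:
  offset=1 (pos 5, char 'f'): match length 0
  offset=2 (pos 4, char 'd'): match length 2
  offset=3 (pos 3, char 'e'): match length 0
  offset=4 (pos 2, char 'e'): match length 0
  offset=5 (pos 1, char 'f'): match length 0
  offset=6 (pos 0, char 'd'): match length 2
Longest match has length 2, found at offsets 2, 6; take the smallest, offset 2.
next_char = character at position 6 + 2 = 8 -> 'f'

Best match: offset=2, length=2 (matching 'df' starting at position 4)
LZ77 triple: (2, 2, 'f')


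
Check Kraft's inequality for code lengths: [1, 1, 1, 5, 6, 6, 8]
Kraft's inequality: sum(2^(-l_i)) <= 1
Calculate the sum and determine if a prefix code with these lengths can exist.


Sum = 2^(-1) + 2^(-1) + 2^(-1) + 2^(-5) + 2^(-6) + 2^(-6) + 2^(-8)
    = 0.5 + 0.5 + 0.5 + 0.03125 + 0.015625 + 0.015625 + 0.00390625
    = 401/256 = 1.56640625
Since 1.56640625 > 1, Kraft's inequality is NOT satisfied.
A prefix code with these lengths CANNOT exist.

Kraft sum = 1.56640625. Not satisfied.


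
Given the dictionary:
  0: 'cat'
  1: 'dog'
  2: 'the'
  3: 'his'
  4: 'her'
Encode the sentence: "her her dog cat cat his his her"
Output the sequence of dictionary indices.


Look up each word in the dictionary:
  'her' -> 4
  'her' -> 4
  'dog' -> 1
  'cat' -> 0
  'cat' -> 0
  'his' -> 3
  'his' -> 3
  'her' -> 4

Encoded: [4, 4, 1, 0, 0, 3, 3, 4]


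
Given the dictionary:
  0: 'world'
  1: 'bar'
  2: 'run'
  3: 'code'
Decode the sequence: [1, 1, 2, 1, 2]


Look up each index in the dictionary:
  1 -> 'bar'
  1 -> 'bar'
  2 -> 'run'
  1 -> 'bar'
  2 -> 'run'

Decoded: "bar bar run bar run"
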